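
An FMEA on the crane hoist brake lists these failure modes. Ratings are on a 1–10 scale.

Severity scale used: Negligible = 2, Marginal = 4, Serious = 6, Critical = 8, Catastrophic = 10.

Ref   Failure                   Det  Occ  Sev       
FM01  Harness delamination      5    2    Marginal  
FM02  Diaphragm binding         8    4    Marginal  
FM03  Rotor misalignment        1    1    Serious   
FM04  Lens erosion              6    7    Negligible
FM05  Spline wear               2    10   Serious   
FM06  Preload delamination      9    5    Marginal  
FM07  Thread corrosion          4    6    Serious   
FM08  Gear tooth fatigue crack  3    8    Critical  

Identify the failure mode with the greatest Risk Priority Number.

FM08

RPN = Severity × Occurrence × Detection:
  FM01: 4 × 2 × 5 = 40
  FM02: 4 × 4 × 8 = 128
  FM03: 6 × 1 × 1 = 6
  FM04: 2 × 7 × 6 = 84
  FM05: 6 × 10 × 2 = 120
  FM06: 4 × 5 × 9 = 180
  FM07: 6 × 6 × 4 = 144
  FM08: 8 × 8 × 3 = 192
Highest RPN is 192 → FM08.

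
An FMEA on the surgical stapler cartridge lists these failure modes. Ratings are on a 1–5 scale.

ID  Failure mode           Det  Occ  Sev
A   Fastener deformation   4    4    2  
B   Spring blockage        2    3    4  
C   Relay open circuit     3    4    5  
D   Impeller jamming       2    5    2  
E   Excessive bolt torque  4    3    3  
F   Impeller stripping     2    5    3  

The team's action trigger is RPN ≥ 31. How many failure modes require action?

3

RPN = Severity × Occurrence × Detection:
  A: 2 × 4 × 4 = 32
  B: 4 × 3 × 2 = 24
  C: 5 × 4 × 3 = 60
  D: 2 × 5 × 2 = 20
  E: 3 × 3 × 4 = 36
  F: 3 × 5 × 2 = 30
Modes with RPN ≥ 31: A (32), C (60), E (36) → 3.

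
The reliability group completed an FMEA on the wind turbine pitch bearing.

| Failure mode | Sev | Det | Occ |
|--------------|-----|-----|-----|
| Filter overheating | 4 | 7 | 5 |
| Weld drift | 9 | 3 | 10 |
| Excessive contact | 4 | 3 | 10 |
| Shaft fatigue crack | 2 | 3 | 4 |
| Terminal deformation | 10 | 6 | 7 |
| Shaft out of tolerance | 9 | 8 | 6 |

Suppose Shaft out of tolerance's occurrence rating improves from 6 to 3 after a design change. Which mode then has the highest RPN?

RPN = Severity × Occurrence × Detection:
  Filter overheating: 4 × 5 × 7 = 140
  Weld drift: 9 × 10 × 3 = 270
  Excessive contact: 4 × 10 × 3 = 120
  Shaft fatigue crack: 2 × 4 × 3 = 24
  Terminal deformation: 10 × 7 × 6 = 420
  Shaft out of tolerance: 9 × 6 × 8 = 432
After action: Shaft out of tolerance → 9 × 3 × 8 = 216.
Revised RPNs: Terminal deformation=420, Weld drift=270, Shaft out of tolerance=216, Filter overheating=140, Excessive contact=120, Shaft fatigue crack=24.
Highest is now Terminal deformation (420).

Terminal deformation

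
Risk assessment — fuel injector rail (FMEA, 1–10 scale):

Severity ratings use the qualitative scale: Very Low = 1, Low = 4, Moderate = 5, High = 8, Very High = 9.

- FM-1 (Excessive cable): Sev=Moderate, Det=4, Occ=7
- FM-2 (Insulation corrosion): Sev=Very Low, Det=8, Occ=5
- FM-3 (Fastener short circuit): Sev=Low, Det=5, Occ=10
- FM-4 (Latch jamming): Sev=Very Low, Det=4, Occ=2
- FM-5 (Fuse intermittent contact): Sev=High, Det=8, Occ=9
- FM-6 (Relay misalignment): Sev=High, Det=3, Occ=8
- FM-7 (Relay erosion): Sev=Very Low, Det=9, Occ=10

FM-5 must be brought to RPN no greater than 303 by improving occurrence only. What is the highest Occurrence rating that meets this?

FM-5: S=8, O=9, D=8 → current RPN = 576.
Fixed product = 64. Need 64 × O ≤ 303, so O ≤ 303/64 = 4.73.
Maximum integer Occurrence rating = 4 (gives RPN 256; O=5 would give 320 > 303).

4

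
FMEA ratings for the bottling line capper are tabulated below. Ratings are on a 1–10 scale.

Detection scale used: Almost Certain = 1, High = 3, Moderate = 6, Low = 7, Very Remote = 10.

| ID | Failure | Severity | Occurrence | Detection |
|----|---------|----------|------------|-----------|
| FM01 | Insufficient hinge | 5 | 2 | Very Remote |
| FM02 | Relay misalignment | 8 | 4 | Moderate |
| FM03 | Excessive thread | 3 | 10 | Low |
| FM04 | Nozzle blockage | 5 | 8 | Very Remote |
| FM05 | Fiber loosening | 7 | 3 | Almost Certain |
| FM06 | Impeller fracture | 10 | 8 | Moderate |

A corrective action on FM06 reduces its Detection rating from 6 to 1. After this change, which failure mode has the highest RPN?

FM04

RPN = Severity × Occurrence × Detection:
  FM01: 5 × 2 × 10 = 100
  FM02: 8 × 4 × 6 = 192
  FM03: 3 × 10 × 7 = 210
  FM04: 5 × 8 × 10 = 400
  FM05: 7 × 3 × 1 = 21
  FM06: 10 × 8 × 6 = 480
After action: FM06 → 10 × 8 × 1 = 80.
Revised RPNs: FM04=400, FM03=210, FM02=192, FM01=100, FM06=80, FM05=21.
Highest is now FM04 (400).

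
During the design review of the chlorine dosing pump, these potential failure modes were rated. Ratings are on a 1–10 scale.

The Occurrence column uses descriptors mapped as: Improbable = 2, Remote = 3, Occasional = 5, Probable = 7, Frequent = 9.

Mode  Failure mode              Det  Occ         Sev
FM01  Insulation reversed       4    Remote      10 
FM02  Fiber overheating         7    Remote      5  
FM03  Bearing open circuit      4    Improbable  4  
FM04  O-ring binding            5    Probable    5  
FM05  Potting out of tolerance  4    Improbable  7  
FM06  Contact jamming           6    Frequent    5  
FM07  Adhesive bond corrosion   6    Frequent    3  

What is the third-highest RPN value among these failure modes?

RPN = Severity × Occurrence × Detection:
  FM01: 10 × 3 × 4 = 120
  FM02: 5 × 3 × 7 = 105
  FM03: 4 × 2 × 4 = 32
  FM04: 5 × 7 × 5 = 175
  FM05: 7 × 2 × 4 = 56
  FM06: 5 × 9 × 6 = 270
  FM07: 3 × 9 × 6 = 162
Sorted descending: 270, 175, 162, 120, 105, 56, 32.
The third-highest RPN is 162 (FM07).

162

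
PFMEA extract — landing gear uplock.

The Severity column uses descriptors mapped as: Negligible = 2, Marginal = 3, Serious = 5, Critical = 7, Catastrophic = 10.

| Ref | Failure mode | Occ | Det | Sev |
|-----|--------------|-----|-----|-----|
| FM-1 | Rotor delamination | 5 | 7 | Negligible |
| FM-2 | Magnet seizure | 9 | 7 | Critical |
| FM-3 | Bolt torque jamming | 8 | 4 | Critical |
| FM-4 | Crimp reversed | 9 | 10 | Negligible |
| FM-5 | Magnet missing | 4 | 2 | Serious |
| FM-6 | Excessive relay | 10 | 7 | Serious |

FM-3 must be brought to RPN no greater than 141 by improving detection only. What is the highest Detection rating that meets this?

2

FM-3: S=7, O=8, D=4 → current RPN = 224.
Fixed product = 56. Need 56 × D ≤ 141, so D ≤ 141/56 = 2.52.
Maximum integer Detection rating = 2 (gives RPN 112; D=3 would give 168 > 141).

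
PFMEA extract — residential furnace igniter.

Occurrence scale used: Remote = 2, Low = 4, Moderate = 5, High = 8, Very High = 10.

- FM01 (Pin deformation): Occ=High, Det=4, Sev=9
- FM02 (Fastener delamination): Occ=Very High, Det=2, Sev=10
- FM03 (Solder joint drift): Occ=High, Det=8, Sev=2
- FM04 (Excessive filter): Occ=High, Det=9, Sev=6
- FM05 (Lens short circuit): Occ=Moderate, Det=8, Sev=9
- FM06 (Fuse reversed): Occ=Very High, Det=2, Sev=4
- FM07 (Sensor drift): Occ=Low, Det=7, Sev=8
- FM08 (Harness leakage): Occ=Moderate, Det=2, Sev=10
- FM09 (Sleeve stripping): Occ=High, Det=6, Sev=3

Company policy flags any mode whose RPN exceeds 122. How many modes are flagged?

7

RPN = Severity × Occurrence × Detection:
  FM01: 9 × 8 × 4 = 288
  FM02: 10 × 10 × 2 = 200
  FM03: 2 × 8 × 8 = 128
  FM04: 6 × 8 × 9 = 432
  FM05: 9 × 5 × 8 = 360
  FM06: 4 × 10 × 2 = 80
  FM07: 8 × 4 × 7 = 224
  FM08: 10 × 5 × 2 = 100
  FM09: 3 × 8 × 6 = 144
Modes with RPN > 122: FM01 (288), FM02 (200), FM03 (128), FM04 (432), FM05 (360), FM07 (224), FM09 (144) → 7.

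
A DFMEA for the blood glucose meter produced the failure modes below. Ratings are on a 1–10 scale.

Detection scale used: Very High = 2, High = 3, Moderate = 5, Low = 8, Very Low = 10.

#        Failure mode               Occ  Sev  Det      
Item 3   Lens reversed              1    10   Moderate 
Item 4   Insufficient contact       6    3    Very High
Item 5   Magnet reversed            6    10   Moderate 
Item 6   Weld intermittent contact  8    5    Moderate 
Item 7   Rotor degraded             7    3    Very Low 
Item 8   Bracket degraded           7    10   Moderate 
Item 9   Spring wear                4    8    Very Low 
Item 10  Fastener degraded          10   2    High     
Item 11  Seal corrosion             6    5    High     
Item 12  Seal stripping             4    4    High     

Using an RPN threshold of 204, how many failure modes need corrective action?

RPN = Severity × Occurrence × Detection:
  Item 3: 10 × 1 × 5 = 50
  Item 4: 3 × 6 × 2 = 36
  Item 5: 10 × 6 × 5 = 300
  Item 6: 5 × 8 × 5 = 200
  Item 7: 3 × 7 × 10 = 210
  Item 8: 10 × 7 × 5 = 350
  Item 9: 8 × 4 × 10 = 320
  Item 10: 2 × 10 × 3 = 60
  Item 11: 5 × 6 × 3 = 90
  Item 12: 4 × 4 × 3 = 48
Modes with RPN ≥ 204: Item 5 (300), Item 7 (210), Item 8 (350), Item 9 (320) → 4.

4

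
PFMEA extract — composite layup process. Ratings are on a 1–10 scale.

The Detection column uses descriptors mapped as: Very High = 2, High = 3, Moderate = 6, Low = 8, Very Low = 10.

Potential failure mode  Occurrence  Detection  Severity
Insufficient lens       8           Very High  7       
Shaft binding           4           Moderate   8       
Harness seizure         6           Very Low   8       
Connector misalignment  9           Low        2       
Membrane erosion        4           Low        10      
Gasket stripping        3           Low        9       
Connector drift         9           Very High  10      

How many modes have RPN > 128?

6

RPN = Severity × Occurrence × Detection:
  Insufficient lens: 7 × 8 × 2 = 112
  Shaft binding: 8 × 4 × 6 = 192
  Harness seizure: 8 × 6 × 10 = 480
  Connector misalignment: 2 × 9 × 8 = 144
  Membrane erosion: 10 × 4 × 8 = 320
  Gasket stripping: 9 × 3 × 8 = 216
  Connector drift: 10 × 9 × 2 = 180
Modes with RPN > 128: Shaft binding (192), Harness seizure (480), Connector misalignment (144), Membrane erosion (320), Gasket stripping (216), Connector drift (180) → 6.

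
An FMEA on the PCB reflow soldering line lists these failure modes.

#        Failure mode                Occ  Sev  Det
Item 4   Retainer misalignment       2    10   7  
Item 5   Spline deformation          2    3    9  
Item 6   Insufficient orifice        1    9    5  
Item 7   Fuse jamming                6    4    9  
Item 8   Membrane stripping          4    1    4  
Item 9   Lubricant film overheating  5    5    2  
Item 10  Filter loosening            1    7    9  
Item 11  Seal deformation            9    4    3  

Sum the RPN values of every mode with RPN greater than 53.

581

RPN = Severity × Occurrence × Detection:
  Item 4: 10 × 2 × 7 = 140
  Item 5: 3 × 2 × 9 = 54
  Item 6: 9 × 1 × 5 = 45
  Item 7: 4 × 6 × 9 = 216
  Item 8: 1 × 4 × 4 = 16
  Item 9: 5 × 5 × 2 = 50
  Item 10: 7 × 1 × 9 = 63
  Item 11: 4 × 9 × 3 = 108
RPN > 53: Item 4 (140), Item 5 (54), Item 7 (216), Item 10 (63), Item 11 (108).
Sum: 140 + 54 + 216 + 63 + 108 = 581.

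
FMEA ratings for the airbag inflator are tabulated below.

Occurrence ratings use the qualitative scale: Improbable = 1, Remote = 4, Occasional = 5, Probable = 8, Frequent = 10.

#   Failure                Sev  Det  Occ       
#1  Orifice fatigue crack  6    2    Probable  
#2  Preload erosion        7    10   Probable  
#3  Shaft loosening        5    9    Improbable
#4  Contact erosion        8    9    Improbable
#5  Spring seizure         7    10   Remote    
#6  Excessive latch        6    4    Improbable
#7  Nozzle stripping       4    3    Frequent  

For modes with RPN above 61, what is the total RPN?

RPN = Severity × Occurrence × Detection:
  #1: 6 × 8 × 2 = 96
  #2: 7 × 8 × 10 = 560
  #3: 5 × 1 × 9 = 45
  #4: 8 × 1 × 9 = 72
  #5: 7 × 4 × 10 = 280
  #6: 6 × 1 × 4 = 24
  #7: 4 × 10 × 3 = 120
RPN > 61: #1 (96), #2 (560), #4 (72), #5 (280), #7 (120).
Sum: 96 + 560 + 72 + 280 + 120 = 1128.

1128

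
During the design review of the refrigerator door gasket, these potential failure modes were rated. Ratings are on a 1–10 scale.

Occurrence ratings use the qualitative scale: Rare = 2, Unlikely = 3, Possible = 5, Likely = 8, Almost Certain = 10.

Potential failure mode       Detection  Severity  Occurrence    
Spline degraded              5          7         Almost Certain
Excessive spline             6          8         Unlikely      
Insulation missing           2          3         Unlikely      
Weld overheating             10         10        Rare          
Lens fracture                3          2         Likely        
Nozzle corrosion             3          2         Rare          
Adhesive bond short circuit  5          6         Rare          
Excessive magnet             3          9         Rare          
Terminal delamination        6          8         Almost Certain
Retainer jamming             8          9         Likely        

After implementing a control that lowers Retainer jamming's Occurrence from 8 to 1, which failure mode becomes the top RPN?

Terminal delamination

RPN = Severity × Occurrence × Detection:
  Spline degraded: 7 × 10 × 5 = 350
  Excessive spline: 8 × 3 × 6 = 144
  Insulation missing: 3 × 3 × 2 = 18
  Weld overheating: 10 × 2 × 10 = 200
  Lens fracture: 2 × 8 × 3 = 48
  Nozzle corrosion: 2 × 2 × 3 = 12
  Adhesive bond short circuit: 6 × 2 × 5 = 60
  Excessive magnet: 9 × 2 × 3 = 54
  Terminal delamination: 8 × 10 × 6 = 480
  Retainer jamming: 9 × 8 × 8 = 576
After action: Retainer jamming → 9 × 1 × 8 = 72.
Revised RPNs: Terminal delamination=480, Spline degraded=350, Weld overheating=200, Excessive spline=144, Retainer jamming=72, Adhesive bond short circuit=60, Excessive magnet=54, Lens fracture=48, Insulation missing=18, Nozzle corrosion=12.
Highest is now Terminal delamination (480).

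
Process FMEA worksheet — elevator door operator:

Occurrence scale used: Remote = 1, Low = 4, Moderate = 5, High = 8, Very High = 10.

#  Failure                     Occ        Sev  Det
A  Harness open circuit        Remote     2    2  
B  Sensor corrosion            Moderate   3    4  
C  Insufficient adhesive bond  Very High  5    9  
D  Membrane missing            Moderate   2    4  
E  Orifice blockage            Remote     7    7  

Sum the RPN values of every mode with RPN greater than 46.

RPN = Severity × Occurrence × Detection:
  A: 2 × 1 × 2 = 4
  B: 3 × 5 × 4 = 60
  C: 5 × 10 × 9 = 450
  D: 2 × 5 × 4 = 40
  E: 7 × 1 × 7 = 49
RPN > 46: B (60), C (450), E (49).
Sum: 60 + 450 + 49 = 559.

559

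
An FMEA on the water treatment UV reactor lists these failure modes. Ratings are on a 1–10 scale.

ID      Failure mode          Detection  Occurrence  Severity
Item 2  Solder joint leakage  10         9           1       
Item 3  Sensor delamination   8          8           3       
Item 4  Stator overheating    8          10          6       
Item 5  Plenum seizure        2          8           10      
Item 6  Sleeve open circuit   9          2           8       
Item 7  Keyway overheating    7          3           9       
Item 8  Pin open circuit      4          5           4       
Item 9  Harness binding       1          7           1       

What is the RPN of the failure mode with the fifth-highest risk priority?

144

RPN = Severity × Occurrence × Detection:
  Item 2: 1 × 9 × 10 = 90
  Item 3: 3 × 8 × 8 = 192
  Item 4: 6 × 10 × 8 = 480
  Item 5: 10 × 8 × 2 = 160
  Item 6: 8 × 2 × 9 = 144
  Item 7: 9 × 3 × 7 = 189
  Item 8: 4 × 5 × 4 = 80
  Item 9: 1 × 7 × 1 = 7
Sorted descending: 480, 192, 189, 160, 144, 90, 80, 7.
The fifth-highest RPN is 144 (Item 6).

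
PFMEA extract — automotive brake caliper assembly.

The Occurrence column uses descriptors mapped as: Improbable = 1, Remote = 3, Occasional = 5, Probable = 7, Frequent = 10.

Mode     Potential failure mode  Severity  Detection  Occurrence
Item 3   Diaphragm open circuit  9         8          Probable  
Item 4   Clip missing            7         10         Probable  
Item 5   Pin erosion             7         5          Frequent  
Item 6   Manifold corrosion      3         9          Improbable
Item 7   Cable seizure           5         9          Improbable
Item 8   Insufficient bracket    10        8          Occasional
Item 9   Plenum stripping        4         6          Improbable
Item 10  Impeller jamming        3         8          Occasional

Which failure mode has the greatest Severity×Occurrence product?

Item 5

Criticality = Severity × Occurrence:
  Item 3: 9 × 7 = 63
  Item 4: 7 × 7 = 49
  Item 5: 7 × 10 = 70
  Item 6: 3 × 1 = 3
  Item 7: 5 × 1 = 5
  Item 8: 10 × 5 = 50
  Item 9: 4 × 1 = 4
  Item 10: 3 × 5 = 15
Highest criticality is 70 → Item 5.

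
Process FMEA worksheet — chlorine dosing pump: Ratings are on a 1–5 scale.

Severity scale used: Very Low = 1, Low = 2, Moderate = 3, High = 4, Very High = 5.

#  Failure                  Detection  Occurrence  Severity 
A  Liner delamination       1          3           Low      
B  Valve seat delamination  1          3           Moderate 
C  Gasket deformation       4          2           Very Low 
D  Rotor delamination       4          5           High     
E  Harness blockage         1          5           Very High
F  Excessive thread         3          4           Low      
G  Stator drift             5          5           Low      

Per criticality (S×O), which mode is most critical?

Criticality = Severity × Occurrence:
  A: 2 × 3 = 6
  B: 3 × 3 = 9
  C: 1 × 2 = 2
  D: 4 × 5 = 20
  E: 5 × 5 = 25
  F: 2 × 4 = 8
  G: 2 × 5 = 10
Highest criticality is 25 → E.

E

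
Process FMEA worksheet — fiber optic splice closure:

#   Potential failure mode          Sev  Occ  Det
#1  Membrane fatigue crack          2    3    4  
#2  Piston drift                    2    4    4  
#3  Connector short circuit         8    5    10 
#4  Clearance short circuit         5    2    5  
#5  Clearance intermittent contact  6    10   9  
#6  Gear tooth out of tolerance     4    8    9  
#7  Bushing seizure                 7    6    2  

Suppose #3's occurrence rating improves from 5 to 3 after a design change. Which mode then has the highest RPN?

#5

RPN = Severity × Occurrence × Detection:
  #1: 2 × 3 × 4 = 24
  #2: 2 × 4 × 4 = 32
  #3: 8 × 5 × 10 = 400
  #4: 5 × 2 × 5 = 50
  #5: 6 × 10 × 9 = 540
  #6: 4 × 8 × 9 = 288
  #7: 7 × 6 × 2 = 84
After action: #3 → 8 × 3 × 10 = 240.
Revised RPNs: #5=540, #6=288, #3=240, #7=84, #4=50, #2=32, #1=24.
Highest is now #5 (540).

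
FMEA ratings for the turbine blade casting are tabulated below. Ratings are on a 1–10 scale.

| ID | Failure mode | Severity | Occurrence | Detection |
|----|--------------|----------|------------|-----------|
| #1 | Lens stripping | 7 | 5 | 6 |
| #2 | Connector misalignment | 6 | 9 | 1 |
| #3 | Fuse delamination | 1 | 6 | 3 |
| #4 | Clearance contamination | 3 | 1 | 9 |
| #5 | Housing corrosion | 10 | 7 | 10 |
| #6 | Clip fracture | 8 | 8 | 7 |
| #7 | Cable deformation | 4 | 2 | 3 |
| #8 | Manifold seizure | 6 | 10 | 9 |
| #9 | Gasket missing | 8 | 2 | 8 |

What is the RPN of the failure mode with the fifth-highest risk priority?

128

RPN = Severity × Occurrence × Detection:
  #1: 7 × 5 × 6 = 210
  #2: 6 × 9 × 1 = 54
  #3: 1 × 6 × 3 = 18
  #4: 3 × 1 × 9 = 27
  #5: 10 × 7 × 10 = 700
  #6: 8 × 8 × 7 = 448
  #7: 4 × 2 × 3 = 24
  #8: 6 × 10 × 9 = 540
  #9: 8 × 2 × 8 = 128
Sorted descending: 700, 540, 448, 210, 128, 54, 27, 24, 18.
The fifth-highest RPN is 128 (#9).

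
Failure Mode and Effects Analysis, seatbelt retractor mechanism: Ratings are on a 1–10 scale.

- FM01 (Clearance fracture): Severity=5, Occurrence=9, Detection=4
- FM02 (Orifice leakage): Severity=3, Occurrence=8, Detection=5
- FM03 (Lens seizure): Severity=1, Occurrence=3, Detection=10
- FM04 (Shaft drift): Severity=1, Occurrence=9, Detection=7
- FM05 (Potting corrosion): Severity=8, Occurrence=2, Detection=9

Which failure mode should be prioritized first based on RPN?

RPN = Severity × Occurrence × Detection:
  FM01: 5 × 9 × 4 = 180
  FM02: 3 × 8 × 5 = 120
  FM03: 1 × 3 × 10 = 30
  FM04: 1 × 9 × 7 = 63
  FM05: 8 × 2 × 9 = 144
Highest RPN is 180 → FM01.

FM01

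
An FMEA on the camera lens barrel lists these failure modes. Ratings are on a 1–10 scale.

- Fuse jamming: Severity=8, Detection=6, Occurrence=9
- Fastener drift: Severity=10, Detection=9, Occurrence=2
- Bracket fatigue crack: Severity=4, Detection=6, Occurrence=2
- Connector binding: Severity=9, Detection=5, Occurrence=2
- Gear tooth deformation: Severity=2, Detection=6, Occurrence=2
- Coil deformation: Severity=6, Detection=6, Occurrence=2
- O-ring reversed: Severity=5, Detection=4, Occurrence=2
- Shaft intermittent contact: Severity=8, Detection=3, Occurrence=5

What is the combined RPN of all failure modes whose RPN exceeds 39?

982

RPN = Severity × Occurrence × Detection:
  Fuse jamming: 8 × 9 × 6 = 432
  Fastener drift: 10 × 2 × 9 = 180
  Bracket fatigue crack: 4 × 2 × 6 = 48
  Connector binding: 9 × 2 × 5 = 90
  Gear tooth deformation: 2 × 2 × 6 = 24
  Coil deformation: 6 × 2 × 6 = 72
  O-ring reversed: 5 × 2 × 4 = 40
  Shaft intermittent contact: 8 × 5 × 3 = 120
RPN > 39: Fuse jamming (432), Fastener drift (180), Bracket fatigue crack (48), Connector binding (90), Coil deformation (72), O-ring reversed (40), Shaft intermittent contact (120).
Sum: 432 + 180 + 48 + 90 + 72 + 40 + 120 = 982.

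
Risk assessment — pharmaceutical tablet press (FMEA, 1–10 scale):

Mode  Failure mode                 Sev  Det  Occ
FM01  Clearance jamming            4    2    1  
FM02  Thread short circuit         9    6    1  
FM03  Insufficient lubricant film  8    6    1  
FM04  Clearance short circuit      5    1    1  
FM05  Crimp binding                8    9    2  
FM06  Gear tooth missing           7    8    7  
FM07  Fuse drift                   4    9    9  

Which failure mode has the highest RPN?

RPN = Severity × Occurrence × Detection:
  FM01: 4 × 1 × 2 = 8
  FM02: 9 × 1 × 6 = 54
  FM03: 8 × 1 × 6 = 48
  FM04: 5 × 1 × 1 = 5
  FM05: 8 × 2 × 9 = 144
  FM06: 7 × 7 × 8 = 392
  FM07: 4 × 9 × 9 = 324
Highest RPN is 392 → FM06.

FM06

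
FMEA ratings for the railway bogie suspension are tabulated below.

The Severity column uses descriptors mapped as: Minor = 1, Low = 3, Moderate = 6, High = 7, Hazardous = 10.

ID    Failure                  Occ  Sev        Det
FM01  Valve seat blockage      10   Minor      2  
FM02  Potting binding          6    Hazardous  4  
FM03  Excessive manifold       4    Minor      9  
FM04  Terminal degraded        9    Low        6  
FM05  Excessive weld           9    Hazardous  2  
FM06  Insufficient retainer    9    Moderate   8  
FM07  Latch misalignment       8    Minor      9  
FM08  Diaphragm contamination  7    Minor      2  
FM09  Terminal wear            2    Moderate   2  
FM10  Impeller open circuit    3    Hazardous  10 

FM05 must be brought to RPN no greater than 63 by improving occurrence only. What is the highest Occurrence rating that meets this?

FM05: S=10, O=9, D=2 → current RPN = 180.
Fixed product = 20. Need 20 × O ≤ 63, so O ≤ 63/20 = 3.15.
Maximum integer Occurrence rating = 3 (gives RPN 60; O=4 would give 80 > 63).

3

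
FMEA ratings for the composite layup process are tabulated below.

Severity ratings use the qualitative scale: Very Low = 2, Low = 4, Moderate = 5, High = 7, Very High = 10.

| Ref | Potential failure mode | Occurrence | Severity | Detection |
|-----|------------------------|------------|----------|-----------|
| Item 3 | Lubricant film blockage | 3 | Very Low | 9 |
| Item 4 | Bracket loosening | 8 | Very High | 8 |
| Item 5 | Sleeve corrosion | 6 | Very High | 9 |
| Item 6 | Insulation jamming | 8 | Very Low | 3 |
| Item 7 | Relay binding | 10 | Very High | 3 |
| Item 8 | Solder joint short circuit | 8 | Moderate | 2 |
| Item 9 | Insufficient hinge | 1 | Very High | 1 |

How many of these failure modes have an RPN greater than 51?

5

RPN = Severity × Occurrence × Detection:
  Item 3: 2 × 3 × 9 = 54
  Item 4: 10 × 8 × 8 = 640
  Item 5: 10 × 6 × 9 = 540
  Item 6: 2 × 8 × 3 = 48
  Item 7: 10 × 10 × 3 = 300
  Item 8: 5 × 8 × 2 = 80
  Item 9: 10 × 1 × 1 = 10
Modes with RPN > 51: Item 3 (54), Item 4 (640), Item 5 (540), Item 7 (300), Item 8 (80) → 5.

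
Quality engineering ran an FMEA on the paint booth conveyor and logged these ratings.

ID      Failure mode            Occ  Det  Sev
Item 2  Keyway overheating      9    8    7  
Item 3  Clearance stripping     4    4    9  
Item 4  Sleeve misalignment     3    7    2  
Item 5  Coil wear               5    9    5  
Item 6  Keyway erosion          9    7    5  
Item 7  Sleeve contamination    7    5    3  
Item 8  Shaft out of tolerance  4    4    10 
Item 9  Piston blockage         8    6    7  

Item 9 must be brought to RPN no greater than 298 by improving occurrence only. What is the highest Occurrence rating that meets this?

7

Item 9: S=7, O=8, D=6 → current RPN = 336.
Fixed product = 42. Need 42 × O ≤ 298, so O ≤ 298/42 = 7.10.
Maximum integer Occurrence rating = 7 (gives RPN 294; O=8 would give 336 > 298).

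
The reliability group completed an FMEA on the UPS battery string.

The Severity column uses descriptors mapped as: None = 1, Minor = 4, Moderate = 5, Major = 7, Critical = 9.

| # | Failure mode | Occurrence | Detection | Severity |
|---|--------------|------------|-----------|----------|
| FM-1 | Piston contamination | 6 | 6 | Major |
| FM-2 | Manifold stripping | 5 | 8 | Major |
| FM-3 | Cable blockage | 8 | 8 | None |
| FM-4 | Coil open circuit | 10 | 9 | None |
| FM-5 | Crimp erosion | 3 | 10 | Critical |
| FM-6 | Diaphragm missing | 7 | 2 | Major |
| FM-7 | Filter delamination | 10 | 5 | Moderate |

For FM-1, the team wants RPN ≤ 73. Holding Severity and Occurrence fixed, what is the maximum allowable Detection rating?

1

FM-1: S=7, O=6, D=6 → current RPN = 252.
Fixed product = 42. Need 42 × D ≤ 73, so D ≤ 73/42 = 1.74.
Maximum integer Detection rating = 1 (gives RPN 42; D=2 would give 84 > 73).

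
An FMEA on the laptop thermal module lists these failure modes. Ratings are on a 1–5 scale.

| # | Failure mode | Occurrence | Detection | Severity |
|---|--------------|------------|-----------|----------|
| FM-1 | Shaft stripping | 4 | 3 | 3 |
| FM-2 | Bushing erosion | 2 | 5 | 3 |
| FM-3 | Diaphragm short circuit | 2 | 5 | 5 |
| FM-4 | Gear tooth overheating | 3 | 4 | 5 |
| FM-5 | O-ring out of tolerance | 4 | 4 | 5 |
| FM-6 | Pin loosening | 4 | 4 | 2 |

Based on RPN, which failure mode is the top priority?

RPN = Severity × Occurrence × Detection:
  FM-1: 3 × 4 × 3 = 36
  FM-2: 3 × 2 × 5 = 30
  FM-3: 5 × 2 × 5 = 50
  FM-4: 5 × 3 × 4 = 60
  FM-5: 5 × 4 × 4 = 80
  FM-6: 2 × 4 × 4 = 32
Highest RPN is 80 → FM-5.

FM-5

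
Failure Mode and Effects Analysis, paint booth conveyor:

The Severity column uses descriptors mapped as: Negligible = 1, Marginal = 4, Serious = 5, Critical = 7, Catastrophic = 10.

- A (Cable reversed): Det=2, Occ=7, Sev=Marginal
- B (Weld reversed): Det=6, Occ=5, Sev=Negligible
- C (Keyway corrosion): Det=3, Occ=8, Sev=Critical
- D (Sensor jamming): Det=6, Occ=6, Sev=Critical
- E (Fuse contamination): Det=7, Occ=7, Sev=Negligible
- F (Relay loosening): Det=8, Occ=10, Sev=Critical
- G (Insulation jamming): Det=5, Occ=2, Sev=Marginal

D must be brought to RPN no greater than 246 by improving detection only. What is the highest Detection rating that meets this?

5

D: S=7, O=6, D=6 → current RPN = 252.
Fixed product = 42. Need 42 × D ≤ 246, so D ≤ 246/42 = 5.86.
Maximum integer Detection rating = 5 (gives RPN 210; D=6 would give 252 > 246).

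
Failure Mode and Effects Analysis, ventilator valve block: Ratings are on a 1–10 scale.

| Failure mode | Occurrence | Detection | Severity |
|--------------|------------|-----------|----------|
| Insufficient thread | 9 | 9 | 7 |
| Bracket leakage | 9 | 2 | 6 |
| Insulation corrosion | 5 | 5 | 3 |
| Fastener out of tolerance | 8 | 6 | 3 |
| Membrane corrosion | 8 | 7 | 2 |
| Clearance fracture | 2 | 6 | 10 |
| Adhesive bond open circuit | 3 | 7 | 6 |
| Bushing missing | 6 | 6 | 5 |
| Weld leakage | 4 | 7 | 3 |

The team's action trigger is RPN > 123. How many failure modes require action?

RPN = Severity × Occurrence × Detection:
  Insufficient thread: 7 × 9 × 9 = 567
  Bracket leakage: 6 × 9 × 2 = 108
  Insulation corrosion: 3 × 5 × 5 = 75
  Fastener out of tolerance: 3 × 8 × 6 = 144
  Membrane corrosion: 2 × 8 × 7 = 112
  Clearance fracture: 10 × 2 × 6 = 120
  Adhesive bond open circuit: 6 × 3 × 7 = 126
  Bushing missing: 5 × 6 × 6 = 180
  Weld leakage: 3 × 4 × 7 = 84
Modes with RPN > 123: Insufficient thread (567), Fastener out of tolerance (144), Adhesive bond open circuit (126), Bushing missing (180) → 4.

4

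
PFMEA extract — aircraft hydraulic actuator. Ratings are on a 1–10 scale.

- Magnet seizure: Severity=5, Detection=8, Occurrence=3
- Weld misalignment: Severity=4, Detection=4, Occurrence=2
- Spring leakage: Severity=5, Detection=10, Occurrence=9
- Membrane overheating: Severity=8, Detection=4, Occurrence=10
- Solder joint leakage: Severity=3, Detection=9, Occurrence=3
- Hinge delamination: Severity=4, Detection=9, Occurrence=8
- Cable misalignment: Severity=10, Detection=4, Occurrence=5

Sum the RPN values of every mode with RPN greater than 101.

1378

RPN = Severity × Occurrence × Detection:
  Magnet seizure: 5 × 3 × 8 = 120
  Weld misalignment: 4 × 2 × 4 = 32
  Spring leakage: 5 × 9 × 10 = 450
  Membrane overheating: 8 × 10 × 4 = 320
  Solder joint leakage: 3 × 3 × 9 = 81
  Hinge delamination: 4 × 8 × 9 = 288
  Cable misalignment: 10 × 5 × 4 = 200
RPN > 101: Magnet seizure (120), Spring leakage (450), Membrane overheating (320), Hinge delamination (288), Cable misalignment (200).
Sum: 120 + 450 + 320 + 288 + 200 = 1378.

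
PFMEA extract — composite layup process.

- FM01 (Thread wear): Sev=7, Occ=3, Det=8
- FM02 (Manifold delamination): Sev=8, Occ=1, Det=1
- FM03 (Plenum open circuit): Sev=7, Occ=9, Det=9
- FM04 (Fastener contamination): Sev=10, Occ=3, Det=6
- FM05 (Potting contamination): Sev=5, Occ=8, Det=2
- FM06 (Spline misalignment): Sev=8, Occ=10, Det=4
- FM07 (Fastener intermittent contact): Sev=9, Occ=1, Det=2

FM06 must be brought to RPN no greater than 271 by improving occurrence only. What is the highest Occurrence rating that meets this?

FM06: S=8, O=10, D=4 → current RPN = 320.
Fixed product = 32. Need 32 × O ≤ 271, so O ≤ 271/32 = 8.47.
Maximum integer Occurrence rating = 8 (gives RPN 256; O=9 would give 288 > 271).

8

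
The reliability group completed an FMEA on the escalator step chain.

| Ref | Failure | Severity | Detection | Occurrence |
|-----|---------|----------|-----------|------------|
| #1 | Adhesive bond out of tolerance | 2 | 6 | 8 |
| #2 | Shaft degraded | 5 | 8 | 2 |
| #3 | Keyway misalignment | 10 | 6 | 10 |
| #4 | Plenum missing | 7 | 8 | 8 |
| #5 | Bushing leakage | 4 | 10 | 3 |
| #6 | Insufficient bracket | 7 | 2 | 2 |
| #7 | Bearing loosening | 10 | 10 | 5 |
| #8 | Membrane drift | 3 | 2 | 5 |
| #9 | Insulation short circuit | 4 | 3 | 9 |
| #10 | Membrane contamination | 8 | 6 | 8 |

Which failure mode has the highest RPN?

RPN = Severity × Occurrence × Detection:
  #1: 2 × 8 × 6 = 96
  #2: 5 × 2 × 8 = 80
  #3: 10 × 10 × 6 = 600
  #4: 7 × 8 × 8 = 448
  #5: 4 × 3 × 10 = 120
  #6: 7 × 2 × 2 = 28
  #7: 10 × 5 × 10 = 500
  #8: 3 × 5 × 2 = 30
  #9: 4 × 9 × 3 = 108
  #10: 8 × 8 × 6 = 384
Highest RPN is 600 → #3.

#3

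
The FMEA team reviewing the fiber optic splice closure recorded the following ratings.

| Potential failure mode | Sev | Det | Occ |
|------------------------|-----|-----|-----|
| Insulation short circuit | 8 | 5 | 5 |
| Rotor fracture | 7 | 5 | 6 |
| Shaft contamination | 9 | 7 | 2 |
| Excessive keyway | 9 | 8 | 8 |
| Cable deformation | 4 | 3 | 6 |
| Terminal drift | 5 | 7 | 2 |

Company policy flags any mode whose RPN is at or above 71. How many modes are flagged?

RPN = Severity × Occurrence × Detection:
  Insulation short circuit: 8 × 5 × 5 = 200
  Rotor fracture: 7 × 6 × 5 = 210
  Shaft contamination: 9 × 2 × 7 = 126
  Excessive keyway: 9 × 8 × 8 = 576
  Cable deformation: 4 × 6 × 3 = 72
  Terminal drift: 5 × 2 × 7 = 70
Modes with RPN ≥ 71: Insulation short circuit (200), Rotor fracture (210), Shaft contamination (126), Excessive keyway (576), Cable deformation (72) → 5.

5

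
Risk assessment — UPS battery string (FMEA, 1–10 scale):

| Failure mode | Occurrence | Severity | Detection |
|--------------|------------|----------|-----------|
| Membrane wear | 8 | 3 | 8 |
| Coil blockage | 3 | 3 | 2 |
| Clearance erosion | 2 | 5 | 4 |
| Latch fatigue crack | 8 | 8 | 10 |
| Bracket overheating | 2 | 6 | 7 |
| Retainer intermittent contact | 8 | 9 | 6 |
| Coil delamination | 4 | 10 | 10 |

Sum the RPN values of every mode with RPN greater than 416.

RPN = Severity × Occurrence × Detection:
  Membrane wear: 3 × 8 × 8 = 192
  Coil blockage: 3 × 3 × 2 = 18
  Clearance erosion: 5 × 2 × 4 = 40
  Latch fatigue crack: 8 × 8 × 10 = 640
  Bracket overheating: 6 × 2 × 7 = 84
  Retainer intermittent contact: 9 × 8 × 6 = 432
  Coil delamination: 10 × 4 × 10 = 400
RPN > 416: Latch fatigue crack (640), Retainer intermittent contact (432).
Sum: 640 + 432 = 1072.

1072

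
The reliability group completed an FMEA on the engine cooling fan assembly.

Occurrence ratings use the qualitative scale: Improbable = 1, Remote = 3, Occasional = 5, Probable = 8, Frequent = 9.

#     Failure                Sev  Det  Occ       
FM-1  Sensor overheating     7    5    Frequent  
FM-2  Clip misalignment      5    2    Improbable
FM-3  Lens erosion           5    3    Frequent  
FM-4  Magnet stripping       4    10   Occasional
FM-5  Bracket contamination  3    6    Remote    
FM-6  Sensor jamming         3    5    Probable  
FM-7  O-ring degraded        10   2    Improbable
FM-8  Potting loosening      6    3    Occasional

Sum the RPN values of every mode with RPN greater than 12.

RPN = Severity × Occurrence × Detection:
  FM-1: 7 × 9 × 5 = 315
  FM-2: 5 × 1 × 2 = 10
  FM-3: 5 × 9 × 3 = 135
  FM-4: 4 × 5 × 10 = 200
  FM-5: 3 × 3 × 6 = 54
  FM-6: 3 × 8 × 5 = 120
  FM-7: 10 × 1 × 2 = 20
  FM-8: 6 × 5 × 3 = 90
RPN > 12: FM-1 (315), FM-3 (135), FM-4 (200), FM-5 (54), FM-6 (120), FM-7 (20), FM-8 (90).
Sum: 315 + 135 + 200 + 54 + 120 + 20 + 90 = 934.

934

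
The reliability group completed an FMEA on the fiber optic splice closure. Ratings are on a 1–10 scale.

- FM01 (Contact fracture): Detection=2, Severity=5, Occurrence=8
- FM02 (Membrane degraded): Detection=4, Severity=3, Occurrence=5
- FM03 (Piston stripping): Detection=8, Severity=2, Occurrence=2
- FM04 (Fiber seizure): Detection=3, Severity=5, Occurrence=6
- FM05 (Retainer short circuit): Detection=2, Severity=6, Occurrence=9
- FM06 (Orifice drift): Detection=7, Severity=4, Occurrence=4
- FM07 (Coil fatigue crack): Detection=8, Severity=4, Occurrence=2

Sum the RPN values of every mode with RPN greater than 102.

RPN = Severity × Occurrence × Detection:
  FM01: 5 × 8 × 2 = 80
  FM02: 3 × 5 × 4 = 60
  FM03: 2 × 2 × 8 = 32
  FM04: 5 × 6 × 3 = 90
  FM05: 6 × 9 × 2 = 108
  FM06: 4 × 4 × 7 = 112
  FM07: 4 × 2 × 8 = 64
RPN > 102: FM05 (108), FM06 (112).
Sum: 108 + 112 = 220.

220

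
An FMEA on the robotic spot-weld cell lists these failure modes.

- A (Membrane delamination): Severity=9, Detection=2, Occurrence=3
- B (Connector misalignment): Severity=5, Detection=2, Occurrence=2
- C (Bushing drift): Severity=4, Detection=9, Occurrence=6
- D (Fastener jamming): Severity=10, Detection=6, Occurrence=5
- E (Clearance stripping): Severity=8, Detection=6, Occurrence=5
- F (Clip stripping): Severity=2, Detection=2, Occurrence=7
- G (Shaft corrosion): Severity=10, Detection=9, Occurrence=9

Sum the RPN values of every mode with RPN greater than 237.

1350

RPN = Severity × Occurrence × Detection:
  A: 9 × 3 × 2 = 54
  B: 5 × 2 × 2 = 20
  C: 4 × 6 × 9 = 216
  D: 10 × 5 × 6 = 300
  E: 8 × 5 × 6 = 240
  F: 2 × 7 × 2 = 28
  G: 10 × 9 × 9 = 810
RPN > 237: D (300), E (240), G (810).
Sum: 300 + 240 + 810 = 1350.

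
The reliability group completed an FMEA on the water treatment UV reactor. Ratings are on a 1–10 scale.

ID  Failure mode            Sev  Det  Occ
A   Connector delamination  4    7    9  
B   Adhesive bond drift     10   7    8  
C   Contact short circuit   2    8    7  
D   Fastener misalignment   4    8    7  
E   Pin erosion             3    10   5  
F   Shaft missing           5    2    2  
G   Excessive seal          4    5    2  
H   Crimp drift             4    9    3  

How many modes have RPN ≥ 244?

RPN = Severity × Occurrence × Detection:
  A: 4 × 9 × 7 = 252
  B: 10 × 8 × 7 = 560
  C: 2 × 7 × 8 = 112
  D: 4 × 7 × 8 = 224
  E: 3 × 5 × 10 = 150
  F: 5 × 2 × 2 = 20
  G: 4 × 2 × 5 = 40
  H: 4 × 3 × 9 = 108
Modes with RPN ≥ 244: A (252), B (560) → 2.

2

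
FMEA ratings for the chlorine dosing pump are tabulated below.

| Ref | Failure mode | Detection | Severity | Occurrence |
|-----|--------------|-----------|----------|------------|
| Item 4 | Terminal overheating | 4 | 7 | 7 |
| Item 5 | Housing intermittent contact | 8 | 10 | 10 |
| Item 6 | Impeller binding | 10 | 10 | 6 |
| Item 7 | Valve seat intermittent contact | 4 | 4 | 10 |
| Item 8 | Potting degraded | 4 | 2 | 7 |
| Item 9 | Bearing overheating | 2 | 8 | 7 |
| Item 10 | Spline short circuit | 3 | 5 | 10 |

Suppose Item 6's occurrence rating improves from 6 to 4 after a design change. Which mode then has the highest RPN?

RPN = Severity × Occurrence × Detection:
  Item 4: 7 × 7 × 4 = 196
  Item 5: 10 × 10 × 8 = 800
  Item 6: 10 × 6 × 10 = 600
  Item 7: 4 × 10 × 4 = 160
  Item 8: 2 × 7 × 4 = 56
  Item 9: 8 × 7 × 2 = 112
  Item 10: 5 × 10 × 3 = 150
After action: Item 6 → 10 × 4 × 10 = 400.
Revised RPNs: Item 5=800, Item 6=400, Item 4=196, Item 7=160, Item 10=150, Item 9=112, Item 8=56.
Highest is now Item 5 (800).

Item 5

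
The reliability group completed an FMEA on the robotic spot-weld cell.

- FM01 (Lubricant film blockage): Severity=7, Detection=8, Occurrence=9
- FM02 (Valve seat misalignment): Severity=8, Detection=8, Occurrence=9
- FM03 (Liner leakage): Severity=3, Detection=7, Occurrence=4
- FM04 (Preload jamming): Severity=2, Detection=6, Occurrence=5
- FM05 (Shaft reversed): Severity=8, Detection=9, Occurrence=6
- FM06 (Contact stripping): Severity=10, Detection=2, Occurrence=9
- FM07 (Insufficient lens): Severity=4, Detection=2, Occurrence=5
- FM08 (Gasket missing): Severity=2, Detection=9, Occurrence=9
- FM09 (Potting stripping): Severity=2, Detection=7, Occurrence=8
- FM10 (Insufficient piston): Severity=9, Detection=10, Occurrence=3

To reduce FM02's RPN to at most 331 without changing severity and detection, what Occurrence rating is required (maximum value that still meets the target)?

FM02: S=8, O=9, D=8 → current RPN = 576.
Fixed product = 64. Need 64 × O ≤ 331, so O ≤ 331/64 = 5.17.
Maximum integer Occurrence rating = 5 (gives RPN 320; O=6 would give 384 > 331).

5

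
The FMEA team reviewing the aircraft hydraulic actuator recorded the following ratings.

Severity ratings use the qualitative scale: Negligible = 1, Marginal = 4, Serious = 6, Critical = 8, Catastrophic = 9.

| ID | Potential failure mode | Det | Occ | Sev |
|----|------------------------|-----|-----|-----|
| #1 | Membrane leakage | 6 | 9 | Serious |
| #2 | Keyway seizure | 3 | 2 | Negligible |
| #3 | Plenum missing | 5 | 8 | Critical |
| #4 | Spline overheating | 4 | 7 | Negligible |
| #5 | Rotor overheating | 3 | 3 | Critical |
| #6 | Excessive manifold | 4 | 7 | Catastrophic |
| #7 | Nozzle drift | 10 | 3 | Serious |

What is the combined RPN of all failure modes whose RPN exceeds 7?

1176

RPN = Severity × Occurrence × Detection:
  #1: 6 × 9 × 6 = 324
  #2: 1 × 2 × 3 = 6
  #3: 8 × 8 × 5 = 320
  #4: 1 × 7 × 4 = 28
  #5: 8 × 3 × 3 = 72
  #6: 9 × 7 × 4 = 252
  #7: 6 × 3 × 10 = 180
RPN > 7: #1 (324), #3 (320), #4 (28), #5 (72), #6 (252), #7 (180).
Sum: 324 + 320 + 28 + 72 + 252 + 180 = 1176.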